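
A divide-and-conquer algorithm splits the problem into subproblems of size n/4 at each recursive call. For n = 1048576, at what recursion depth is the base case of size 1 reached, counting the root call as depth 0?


At each depth, the problem size is divided by 4:
  Depth 0: problem size = 1048576
  Depth 1: problem size = 262144
  Depth 2: problem size = 65536
  Depth 3: problem size = 16384
  Depth 4: problem size = 4096
  Depth 5: problem size = 1024
  Depth 6: problem size = 256
  Depth 7: problem size = 64
  Depth 8: problem size = 16
  Depth 9: problem size = 4
  Depth 10: problem size = 1 (base case)
The base case is reached at depth log_4(1048576) = 10 (the tree has 11 levels counting depth 0, but the depth asked for is 10).
Recursion depth = 10


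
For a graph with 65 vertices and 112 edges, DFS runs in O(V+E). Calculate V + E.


A full DFS traversal visits each vertex once and examines each edge once.
V = 65
E = 112
Sum = 65 + 112 = 177


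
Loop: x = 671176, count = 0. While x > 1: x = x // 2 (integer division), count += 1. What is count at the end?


The variable x halves each step:
x = 671176 -> 335588 -> 167794 -> 83897 -> 41948 -> 20974 -> 10487 -> 5243 -> 2621 -> 1310 -> 655 -> 327 -> 163 -> 81 -> 40 -> 20 -> 10 -> 5 -> 2 -> 1
Number of halvings = floor(log2(671176)) = 19


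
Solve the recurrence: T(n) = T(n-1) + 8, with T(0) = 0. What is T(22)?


Unrolling the recurrence:
T(22) = T(21) + 8
       = T(20) + 8 + 8
       = T(19) + 8*3
       ...
       = T(0) + 8*22
       = 0 + 176 = 176


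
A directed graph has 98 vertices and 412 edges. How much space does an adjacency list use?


Adjacency list: one list head per vertex + one entry per edge
Vertex heads: 98
Edge entries: 412
Total = 98 + 412 = 510


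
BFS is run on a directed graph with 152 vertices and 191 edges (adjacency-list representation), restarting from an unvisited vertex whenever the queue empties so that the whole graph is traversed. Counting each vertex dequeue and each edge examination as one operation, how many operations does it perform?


A full BFS traversal dequeues each vertex exactly once and examines each directed edge exactly once.
V = 152 (vertex processing cost)
E = 191 (edge examination cost)
Total operations proportional to V + E = 152 + 191 = 343


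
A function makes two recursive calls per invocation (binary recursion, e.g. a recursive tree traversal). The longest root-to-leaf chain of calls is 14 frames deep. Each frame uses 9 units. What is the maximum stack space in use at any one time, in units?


Binary recursion: the two calls run one after the other, so only one root-to-leaf chain of frames is on the stack at a time.
Maximum depth (longest chain) = 14 frames
Each frame = 9 units
Max stack space = 14 * 9 = 126


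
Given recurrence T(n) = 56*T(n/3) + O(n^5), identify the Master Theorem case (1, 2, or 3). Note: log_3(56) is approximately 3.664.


Master Theorem parameters: a=56, b=3, c=5
log_b(a) = 3.664
Compare b^c with a: 3^5 = 243 > 56, so c > log_b(a).
Comparing c=5 vs log_b(a)=3.664:
5 > 3.664 => Case 3
Result: T(n) = O(n^5)
Master Theorem case = 3


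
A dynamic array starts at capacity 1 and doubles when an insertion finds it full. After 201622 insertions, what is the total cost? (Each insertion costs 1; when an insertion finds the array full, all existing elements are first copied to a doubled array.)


Insertion cost: 201622 (one per element)
Resizes occur just before inserting elements 2, 3, 5, 9, ...
Elements copied at each resize: 1 + 2 + 4 + 8 + 16 + 32 + 64 + 128 + 256 + 512 + 1024 + 2048 + 4096 + 8192 + 16384 + 32768 + 65536 + 131072
Sum of copies = 262143 (geometric series: 2^k - 1)
Total = 201622 + 262143 = 463765


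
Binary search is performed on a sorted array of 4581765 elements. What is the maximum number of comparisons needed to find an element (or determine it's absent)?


Binary search halves the search space each comparison:
  Step 1: search space = 4581765 -> 2290882
  Step 2: search space = 2290882 -> 1145441
  Step 3: search space = 1145441 -> 572720
  Step 4: search space = 572720 -> 286360
  Step 5: search space = 286360 -> 143180
  Step 6: search space = 143180 -> 71590
  Step 7: search space = 71590 -> 35795
  Step 8: search space = 35795 -> 17897
  Step 9: search space = 17897 -> 8948
  Step 10: search space = 8948 -> 4474
  Step 11: search space = 4474 -> 2237
  Step 12: search space = 2237 -> 1118
  Step 13: search space = 1118 -> 559
  Step 14: search space = 559 -> 279
  Step 15: search space = 279 -> 139
  Step 16: search space = 139 -> 69
  Step 17: search space = 69 -> 34
  Step 18: search space = 34 -> 17
  Step 19: search space = 17 -> 8
  Step 20: search space = 8 -> 4
  Step 21: search space = 4 -> 2
  Step 22: search space = 2 -> 1
  Step 23: search space = 1 (final check)
Maximum comparisons = floor(log2(4581765)) + 1 = 22 + 1 = 23


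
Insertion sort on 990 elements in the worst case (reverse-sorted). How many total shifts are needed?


In the worst case (reverse-sorted), each element shifts past all previous:
  Element 1: 1 shifts
  Element 2: 2 shifts
  Element 3: 3 shifts
  Element 4: 4 shifts
  Element 5: 5 shifts
  ...
  Element 989: 989 shifts
Total = 1 + 2 + ... + 989
= 990*(990-1)/2 = 489555


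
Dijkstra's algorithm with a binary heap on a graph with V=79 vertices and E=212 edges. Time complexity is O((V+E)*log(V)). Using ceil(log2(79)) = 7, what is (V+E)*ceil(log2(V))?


Dijkstra with a binary heap: each vertex is extracted once, each edge may relax once.
Each heap operation costs O(log V).
V + E = 79 + 212 = 291
ceil(log2(79)) = 7 (since 2^6 = 64 < 79 <= 128 = 2^7)
Total heap work = (V+E) * ceil(log2(V)) = 291 * 7 = 2037


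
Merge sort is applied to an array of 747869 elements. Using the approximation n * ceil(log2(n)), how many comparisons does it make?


Merge sort divides the array into halves recursively.
Number of levels = ceil(log2(747869)) = 20
At each level, approximately n = 747869 comparisons are needed for merging.
Total comparisons ~ n * ceil(log2(n)) = 747869 * 20 = 14957380


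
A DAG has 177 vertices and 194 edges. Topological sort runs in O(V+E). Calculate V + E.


V = 177 (vertex processing)
E = 194 (edge processing)
V + E = 177 + 194 = 371


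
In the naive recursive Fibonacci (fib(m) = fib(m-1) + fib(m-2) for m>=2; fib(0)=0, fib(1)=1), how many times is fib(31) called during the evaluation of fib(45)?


Let N(m) = number of times fib(m) is called while evaluating fib(45).
N(45) = 1 (the initial call).
N(44) = 1 (only fib(45) calls it).
For 1 <= m <= 43: fib(m) is called by fib(m+1) and fib(m+2), so
  N(m) = N(m+1) + N(m+2).
fib(0) is called only by fib(2), so N(0) = N(2).
Walk down from m=45:
  N(45)=1, N(44)=1, N(43)=2, N(42)=3, N(41)=5, N(40)=8, N(39)=13, N(38)=21, N(37)=34, N(36)=55, N(35)=89, N(34)=144, N(33)=233, N(32)=377, N(31)=610
N(31) = 610


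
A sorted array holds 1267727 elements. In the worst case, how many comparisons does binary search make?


Halving sequence: 1267727 -> 633863 -> 316931 -> 158465 -> 79232 -> 39616 -> 19808 -> 9904 -> 4952 -> 2476 -> 1238 -> 619 -> 309 -> 154 -> 77 -> 38 -> 19 -> 9 -> 4 -> 2 -> 1
Number of halvings = 20
Max comparisons = 20 + 1 = 21


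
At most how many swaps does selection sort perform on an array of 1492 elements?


Each of the 1491 passes places one element in its final position.
Pass 1: swap minimum into position 0
Pass 2: swap minimum of remaining into position 1
...
Pass 1491: last two elements, one swap
Maximum swaps = 1492 - 1 = 1491


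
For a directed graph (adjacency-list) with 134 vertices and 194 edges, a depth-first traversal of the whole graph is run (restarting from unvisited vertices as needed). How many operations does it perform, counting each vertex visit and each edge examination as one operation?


A full DFS traversal visits each vertex once and examines each edge once.
V = 134
E = 194
Sum = 134 + 194 = 328


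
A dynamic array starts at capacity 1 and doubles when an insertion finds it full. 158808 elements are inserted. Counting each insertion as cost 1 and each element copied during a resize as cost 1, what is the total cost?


n = 158808
Insertion costs: 158808
Resizes copy 1, 2, 4, ... up to the largest power of 2 that is <= n-1 = 158807, i.e. 131072.
Copy costs = 1 + 2 + 4 + 8 + 16 + 32 + 64 + 128 + 256 + 512 + 1024 + 2048 + 4096 + 8192 + 16384 + 32768 + 65536 + 131072 = 262143
Total = 158808 + 262143 = 420951


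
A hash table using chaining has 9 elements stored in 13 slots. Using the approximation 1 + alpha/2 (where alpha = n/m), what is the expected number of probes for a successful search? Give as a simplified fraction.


Load factor alpha = n/m = 9/13
Expected probes = 1 + alpha/2 = 1 + 9/(2*13)
= 1 + 9/26
= 26/26 + 9/26
= 35/26


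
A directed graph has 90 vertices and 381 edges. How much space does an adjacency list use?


Adjacency list: one list head per vertex + one entry per edge
Vertex heads: 90
Edge entries: 381
Total = 90 + 381 = 471


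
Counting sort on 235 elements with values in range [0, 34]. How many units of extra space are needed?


Output array size: 235 (to store sorted result)
Count array size: 35 (one slot per possible value, range 0 to 34)
Total extra space = 235 + 35 = 270


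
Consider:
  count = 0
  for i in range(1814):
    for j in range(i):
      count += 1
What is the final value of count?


For each i, the inner loop runs i times:
  i=0: inner runs 0 times
  i=1: inner runs 1 time
  i=2: inner runs 2 times
  i=3: inner runs 3 times
  i=4: inner runs 4 times
  i=5: inner runs 5 times
  i=6: inner runs 6 times
  i=7: inner runs 7 times
  ...
Total = 0 + 1 + 2 + ... + 1813 = 1814*(1814-1)/2 = 1644391


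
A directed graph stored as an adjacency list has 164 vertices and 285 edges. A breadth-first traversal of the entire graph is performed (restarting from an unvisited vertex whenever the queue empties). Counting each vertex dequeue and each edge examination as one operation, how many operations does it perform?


A full BFS traversal dequeues each vertex once and examines each edge once.
Vertex visits: 164
Edge visits: 285
V + E = 164 + 285 = 449


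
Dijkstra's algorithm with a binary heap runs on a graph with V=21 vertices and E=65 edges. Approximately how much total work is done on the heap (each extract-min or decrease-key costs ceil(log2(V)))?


Dijkstra with a binary heap: each vertex is extracted once, each edge may relax once.
Each heap operation costs O(log V).
V + E = 21 + 65 = 86
ceil(log2(21)) = 5 (since 2^4 = 16 < 21 <= 32 = 2^5)
Total heap work = (V+E) * ceil(log2(V)) = 86 * 5 = 430


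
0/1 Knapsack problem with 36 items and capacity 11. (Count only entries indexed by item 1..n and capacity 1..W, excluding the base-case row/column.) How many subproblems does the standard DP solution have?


The DP table is indexed by (item, capacity).
Rows: 36 items
Columns: 11 capacity values (1 to W)
Total subproblems = 36 * 11 = 396


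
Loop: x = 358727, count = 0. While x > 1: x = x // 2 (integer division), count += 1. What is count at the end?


The variable x halves each step:
x = 358727 -> 179363 -> 89681 -> 44840 -> 22420 -> 11210 -> 5605 -> 2802 -> 1401 -> 700 -> 350 -> 175 -> 87 -> 43 -> 21 -> 10 -> 5 -> 2 -> 1
Number of halvings = floor(log2(358727)) = 18


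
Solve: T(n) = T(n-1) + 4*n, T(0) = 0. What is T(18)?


Expanding the recurrence:
T(18) = T(17) + 4*18
       = T(16) + 4*17 + 4*18
       ...
       = T(0) + 4*(1 + 2 + ... + 18)
       = 0 + 4 * 18*19/2
       = 0 + 4 * 171
       = 0 + 684 = 684


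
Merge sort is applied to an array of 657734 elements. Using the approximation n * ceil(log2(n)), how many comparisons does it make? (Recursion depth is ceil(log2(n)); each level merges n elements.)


Merge sort divides the array into halves recursively.
Number of levels = ceil(log2(657734)) = 20
At each level, approximately n = 657734 comparisons are needed for merging.
Total comparisons ~ n * ceil(log2(n)) = 657734 * 20 = 13154680


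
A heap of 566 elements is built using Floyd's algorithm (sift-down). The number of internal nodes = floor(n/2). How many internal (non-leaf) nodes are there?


Leaf nodes occupy roughly half the array.
Sift-down is called for each internal node, starting from the last one.
Internal nodes = floor(n/2) = floor(566/2) = 283


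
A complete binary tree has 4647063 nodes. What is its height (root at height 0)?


In a complete binary tree, level k holds nodes 2^k .. 2^(k+1)-1 (1-indexed).
Height = floor(log2(n)) = floor(log2(4647063)) = 22
Check: 2^22 = 4194304 <= 4647063 < 8388608 = 2^23


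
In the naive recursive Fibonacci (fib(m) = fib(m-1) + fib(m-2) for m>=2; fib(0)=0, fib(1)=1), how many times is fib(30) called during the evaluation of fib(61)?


Let N(m) = number of times fib(m) is called while evaluating fib(61).
N(61) = 1 (the initial call).
N(60) = 1 (only fib(61) calls it).
For 1 <= m <= 59: fib(m) is called by fib(m+1) and fib(m+2), so
  N(m) = N(m+1) + N(m+2).
fib(0) is called only by fib(2), so N(0) = N(2).
Walk down from m=61:
  N(61)=1, N(60)=1, N(59)=2, N(58)=3, N(57)=5, N(56)=8, N(55)=13, N(54)=21, N(53)=34, N(52)=55, N(51)=89, N(50)=144, N(49)=233, N(48)=377, N(47)=610, N(46)=987, N(45)=1597, N(44)=2584, N(43)=4181, N(42)=6765, N(41)=10946, N(40)=17711, N(39)=28657, N(38)=46368, N(37)=75025, N(36)=121393, N(35)=196418, N(34)=317811, N(33)=514229, N(32)=832040, N(31)=1346269, N(30)=2178309
N(30) = 2178309


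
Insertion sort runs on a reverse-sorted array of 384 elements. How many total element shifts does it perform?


Sum of shifts = 1 + 2 + 3 + ... + 383
= 384 * 383 / 2
= 147072 / 2
= 73536


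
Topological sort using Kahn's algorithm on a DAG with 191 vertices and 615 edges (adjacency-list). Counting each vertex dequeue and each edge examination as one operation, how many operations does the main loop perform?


Kahn's algorithm:
  1. Compute in-degrees: O(V + E)
  2. Process queue: each vertex dequeued once (O(V))
     each edge examined once (O(E))
Total = V + E = 191 + 615 = 806


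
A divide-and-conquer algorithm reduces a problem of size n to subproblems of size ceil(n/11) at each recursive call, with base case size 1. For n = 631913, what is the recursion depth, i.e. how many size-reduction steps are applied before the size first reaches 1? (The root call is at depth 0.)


Each step divides the size by 11 (rounding up); after k steps the size is ceil(n/11^k), which equals 1 exactly when 11^k >= n.
So the depth is the smallest k with 11^k >= 631913, i.e. ceil(log_11(631913)).
11^5 = 161051 < 631913 <= 1771561 = 11^6
Recursion depth = 6


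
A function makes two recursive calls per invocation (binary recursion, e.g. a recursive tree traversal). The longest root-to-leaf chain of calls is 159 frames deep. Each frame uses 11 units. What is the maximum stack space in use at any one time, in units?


Binary recursion: the two calls run one after the other, so only one root-to-leaf chain of frames is on the stack at a time.
Maximum depth (longest chain) = 159 frames
Each frame = 11 units
Max stack space = 159 * 11 = 1749


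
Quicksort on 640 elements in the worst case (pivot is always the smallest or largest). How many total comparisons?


In the worst case, each partition step picks the worst pivot:
  Partition 1: 639 comparisons (n-1 elements to compare)
  Partition 2: 638 comparisons
  Partition 3: 637 comparisons
  Partition 4: 636 comparisons
  Partition 5: 635 comparisons
  ...
  Last partition: 0 comparisons
Total = (n-1) + (n-2) + ... + 1 + 0 = n*(n-1)/2
= 640*639/2 = 204480


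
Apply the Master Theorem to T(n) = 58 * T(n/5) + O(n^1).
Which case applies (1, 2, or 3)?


The Master Theorem: T(n) = a*T(n/b) + O(n^c)
  a = 58, b = 5, c = 1
log_b(a) = log_5(58) ~ 2.523
Compare b^c with a: 5^1 = 5 < 58, so c < log_b(a).
Since c < log_b(a), Case 1 applies.
T(n) = O(n^(log_5 58)) ~ O(n^2.523)
Master Theorem case = 1


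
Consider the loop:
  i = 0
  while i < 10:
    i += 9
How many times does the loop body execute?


Starting at i = 0, each iteration adds 9.
Iterations until i >= 10:
  Iteration 1: i = 0 -> i = 9
  Iteration 2: i = 9 -> i = 18
Total iterations = ceil(10/9) = 2


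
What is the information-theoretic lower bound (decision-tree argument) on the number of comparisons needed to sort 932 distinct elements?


A binary decision tree of height h has at most 2^h leaves and needs at least n! of them, so h >= ceil(log2(n!)).
932! is far too large to multiply out, so use Stirling's series:
  ln(n!) ~ n ln n - n + (1/2) ln(2 pi n) + 1/(12n)  (error below 1/(360 n^3), negligible here)
  ln(932) = 6.8373328
  n ln n = 932 * 6.8373328 = 6372.3942
  (1/2) ln(2 pi * 932) = (1/2) ln(5855.9287) = 4.3376
  1/(12*932) = 0.0001
  ln(932!) ~ 6372.3942 - 932 + 4.3376 + 0.0001 = 5444.7319
Convert to base 2: log2(932!) = 5444.7319 / ln 2 = 5444.7319 / 0.69314718 = 7855.0877
ceil(7855.0877) = 7856


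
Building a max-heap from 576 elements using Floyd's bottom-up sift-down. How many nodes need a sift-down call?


In a heap of 576 elements (0-indexed array):
  Last element index: 575
  Parent of last element: floor((575 - 1) / 2) = 287
  Internal nodes: indices 0 to 287
  Count = floor(576/2) = 288


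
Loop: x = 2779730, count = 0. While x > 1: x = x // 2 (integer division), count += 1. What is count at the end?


The variable x halves each step:
x = 2779730 -> 1389865 -> 694932 -> 347466 -> 173733 -> 86866 -> 43433 -> 21716 -> 10858 -> 5429 -> 2714 -> 1357 -> 678 -> 339 -> 169 -> 84 -> 42 -> 21 -> 10 -> 5 -> 2 -> 1
Number of halvings = floor(log2(2779730)) = 21


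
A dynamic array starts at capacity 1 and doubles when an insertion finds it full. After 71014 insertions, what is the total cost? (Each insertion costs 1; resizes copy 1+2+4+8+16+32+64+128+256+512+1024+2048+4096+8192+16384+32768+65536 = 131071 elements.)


Insertion cost: 71014 (one per element)
Resizes occur just before inserting elements 2, 3, 5, 9, ...
Elements copied at each resize: 1 + 2 + 4 + 8 + 16 + 32 + 64 + 128 + 256 + 512 + 1024 + 2048 + 4096 + 8192 + 16384 + 32768 + 65536
Sum of copies = 131071 (geometric series: 2^k - 1)
Total = 71014 + 131071 = 202085


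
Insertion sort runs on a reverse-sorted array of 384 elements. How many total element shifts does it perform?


Sum of shifts = 1 + 2 + 3 + ... + 383
= 384 * 383 / 2
= 147072 / 2
= 73536


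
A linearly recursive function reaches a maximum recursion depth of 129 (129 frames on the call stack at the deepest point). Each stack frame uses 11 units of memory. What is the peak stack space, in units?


Maximum recursion depth = 129 frames
Memory per frame = 11 units
Total stack space = depth * frame_size
= 129 * 11 = 1419


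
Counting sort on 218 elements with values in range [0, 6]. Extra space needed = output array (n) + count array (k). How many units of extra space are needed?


Output array size: 218 (to store sorted result)
Count array size: 7 (one slot per possible value, range 0 to 6)
Total extra space = 218 + 7 = 225


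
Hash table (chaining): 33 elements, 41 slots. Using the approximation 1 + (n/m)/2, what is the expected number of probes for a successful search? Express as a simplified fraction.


Computing expected probes:
alpha = 33/41
= 1 + alpha/2
= 1 + 33/(2*41)
= (2*41 + 33) / (2*41)
= 115/82


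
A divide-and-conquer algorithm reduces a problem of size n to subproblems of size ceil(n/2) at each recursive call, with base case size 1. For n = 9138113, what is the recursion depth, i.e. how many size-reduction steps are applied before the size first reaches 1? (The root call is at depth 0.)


Each step divides the size by 2 (rounding up); after k steps the size is ceil(n/2^k), which equals 1 exactly when 2^k >= n.
So the depth is the smallest k with 2^k >= 9138113, i.e. ceil(log_2(9138113)).
2^23 = 8388608 < 9138113 <= 16777216 = 2^24
Recursion depth = 24


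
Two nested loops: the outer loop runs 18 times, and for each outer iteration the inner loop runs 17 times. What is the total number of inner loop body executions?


Outer loop: 18 iterations
Inner loop: 17 iterations per outer iteration
Total = 18 * 17 = 306


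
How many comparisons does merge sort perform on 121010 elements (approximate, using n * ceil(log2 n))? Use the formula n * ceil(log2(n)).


Recursion depth: ceil(log2(121010)) = 17
Each recursion level merges n = 121010 elements
Total = 121010 * 17 = 2057170


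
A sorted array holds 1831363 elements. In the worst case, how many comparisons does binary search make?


Halving sequence: 1831363 -> 915681 -> 457840 -> 228920 -> 114460 -> 57230 -> 28615 -> 14307 -> 7153 -> 3576 -> 1788 -> 894 -> 447 -> 223 -> 111 -> 55 -> 27 -> 13 -> 6 -> 3 -> 1
Number of halvings = 20
Max comparisons = 20 + 1 = 21


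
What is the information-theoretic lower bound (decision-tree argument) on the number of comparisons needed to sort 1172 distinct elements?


A binary decision tree of height h has at most 2^h leaves and needs at least n! of them, so h >= ceil(log2(n!)).
1172! is far too large to multiply out, so use Stirling's series:
  ln(n!) ~ n ln n - n + (1/2) ln(2 pi n) + 1/(12n)  (error below 1/(360 n^3), negligible here)
  ln(1172) = 7.0664670
  n ln n = 1172 * 7.0664670 = 8281.8993
  (1/2) ln(2 pi * 1172) = (1/2) ln(7363.8932) = 4.4522
  1/(12*1172) = 0.0001
  ln(1172!) ~ 8281.8993 - 1172 + 4.4522 + 0.0001 = 7114.3516
Convert to base 2: log2(1172!) = 7114.3516 / ln 2 = 7114.3516 / 0.69314718 = 10263.8398
ceil(10263.8398) = 10264


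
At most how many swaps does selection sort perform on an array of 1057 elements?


Each of the 1056 passes places one element in its final position.
Pass 1: swap minimum into position 0
Pass 2: swap minimum of remaining into position 1
...
Pass 1056: last two elements, one swap
Maximum swaps = 1057 - 1 = 1056


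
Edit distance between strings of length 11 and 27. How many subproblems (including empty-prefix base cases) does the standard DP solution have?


The table includes base cases (empty prefixes).
Rows: (m+1) = 12
Columns: (n+1) = 28
Total = 12 * 28 = 336


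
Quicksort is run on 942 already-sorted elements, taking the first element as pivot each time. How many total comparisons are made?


Sum of comparisons per partition:
941 + 940 + ... + 1 + 0
= 942 * (942 - 1) / 2
= 942 * 941 / 2
= 443211


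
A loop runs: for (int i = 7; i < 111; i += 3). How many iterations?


Loop starts at i = 7, increments by 3, stops when i >= 111.
Number of iterations = ceil((111 - 7) / 3)
= ceil(104 / 3)
= 35


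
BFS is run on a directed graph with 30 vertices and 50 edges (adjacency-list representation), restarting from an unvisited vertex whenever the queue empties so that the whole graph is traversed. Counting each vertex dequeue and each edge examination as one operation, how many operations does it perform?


A full BFS traversal dequeues each vertex exactly once and examines each directed edge exactly once.
V = 30 (vertex processing cost)
E = 50 (edge examination cost)
Total operations proportional to V + E = 30 + 50 = 80


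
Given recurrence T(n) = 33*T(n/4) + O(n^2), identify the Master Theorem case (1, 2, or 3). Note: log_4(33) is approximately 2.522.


Master Theorem parameters: a=33, b=4, c=2
log_b(a) = 2.522
Compare b^c with a: 4^2 = 16 < 33, so c < log_b(a).
Comparing c=2 vs log_b(a)=2.522:
2 < 2.522 => Case 1
Result: T(n) = O(n^(log_4 33)) ~ O(n^2.522)
Master Theorem case = 1


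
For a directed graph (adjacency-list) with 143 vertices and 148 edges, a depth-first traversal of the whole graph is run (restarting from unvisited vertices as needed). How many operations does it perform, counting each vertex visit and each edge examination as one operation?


A full DFS traversal visits each vertex once and examines each edge once.
V = 143
E = 148
Sum = 143 + 148 = 291


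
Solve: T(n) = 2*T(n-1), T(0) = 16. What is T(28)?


Unrolling:
T(28) = 2*T(27) = 2^2*T(26) = ... = 2^28*T(0)
= 2^28 * 16
= 268435456 * 16 = 4294967296


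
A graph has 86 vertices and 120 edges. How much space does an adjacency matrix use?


Adjacency matrix: V x V grid of entries
Space = V^2 = 86^2 = 86 * 86 = 7396


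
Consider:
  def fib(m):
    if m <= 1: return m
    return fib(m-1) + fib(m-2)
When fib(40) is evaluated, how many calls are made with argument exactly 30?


Let N(m) = number of times fib(m) is called while evaluating fib(40).
N(40) = 1 (the initial call).
N(39) = 1 (only fib(40) calls it).
For 1 <= m <= 38: fib(m) is called by fib(m+1) and fib(m+2), so
  N(m) = N(m+1) + N(m+2).
fib(0) is called only by fib(2), so N(0) = N(2).
Walk down from m=40:
  N(40)=1, N(39)=1, N(38)=2, N(37)=3, N(36)=5, N(35)=8, N(34)=13, N(33)=21, N(32)=34, N(31)=55, N(30)=89
N(30) = 89


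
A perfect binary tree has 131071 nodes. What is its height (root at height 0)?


For a perfect binary tree of height h: n = 2^(h+1) - 1, so h = log2(n+1) - 1.
  n + 1 = 131072 = 2^17
  log2(131072) = 17
  height = 17 - 1 = 16


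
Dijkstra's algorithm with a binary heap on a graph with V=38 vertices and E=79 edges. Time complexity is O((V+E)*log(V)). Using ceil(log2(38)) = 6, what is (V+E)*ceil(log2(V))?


Dijkstra with a binary heap: each vertex is extracted once, each edge may relax once.
Each heap operation costs O(log V).
V + E = 38 + 79 = 117
ceil(log2(38)) = 6 (since 2^5 = 32 < 38 <= 64 = 2^6)
Total heap work = (V+E) * ceil(log2(V)) = 117 * 6 = 702


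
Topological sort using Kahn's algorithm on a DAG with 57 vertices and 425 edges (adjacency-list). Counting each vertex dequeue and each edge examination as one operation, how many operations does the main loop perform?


Kahn's algorithm:
  1. Compute in-degrees: O(V + E)
  2. Process queue: each vertex dequeued once (O(V))
     each edge examined once (O(E))
Total = V + E = 57 + 425 = 482


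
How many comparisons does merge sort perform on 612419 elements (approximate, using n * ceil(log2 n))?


Recursion depth: ceil(log2(612419)) = 20
Each recursion level merges n = 612419 elements
Total = 612419 * 20 = 12248380


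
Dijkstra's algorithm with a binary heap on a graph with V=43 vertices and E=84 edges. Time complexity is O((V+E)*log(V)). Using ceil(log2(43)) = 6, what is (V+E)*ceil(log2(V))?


Dijkstra with a binary heap: each vertex is extracted once, each edge may relax once.
Each heap operation costs O(log V).
V + E = 43 + 84 = 127
ceil(log2(43)) = 6 (since 2^5 = 32 < 43 <= 64 = 2^6)
Total heap work = (V+E) * ceil(log2(V)) = 127 * 6 = 762


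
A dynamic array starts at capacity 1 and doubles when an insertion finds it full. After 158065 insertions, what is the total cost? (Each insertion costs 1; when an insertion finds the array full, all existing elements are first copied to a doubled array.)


Insertion cost: 158065 (one per element)
Resizes occur just before inserting elements 2, 3, 5, 9, ...
Elements copied at each resize: 1 + 2 + 4 + 8 + 16 + 32 + 64 + 128 + 256 + 512 + 1024 + 2048 + 4096 + 8192 + 16384 + 32768 + 65536 + 131072
Sum of copies = 262143 (geometric series: 2^k - 1)
Total = 158065 + 262143 = 420208


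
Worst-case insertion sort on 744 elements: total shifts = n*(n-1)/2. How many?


Sum of shifts = 1 + 2 + 3 + ... + 743
= 744 * 743 / 2
= 552792 / 2
= 276396


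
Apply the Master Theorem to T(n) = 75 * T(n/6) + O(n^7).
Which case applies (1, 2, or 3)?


The Master Theorem: T(n) = a*T(n/b) + O(n^c)
  a = 75, b = 6, c = 7
log_b(a) = log_6(75) ~ 2.41
Compare b^c with a: 6^7 = 279936 > 75, so c > log_b(a).
Since c > log_b(a), Case 3 applies.
T(n) = O(n^7)
Master Theorem case = 3


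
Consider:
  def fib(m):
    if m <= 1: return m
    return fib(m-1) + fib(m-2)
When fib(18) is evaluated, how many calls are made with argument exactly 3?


Let N(m) = number of times fib(m) is called while evaluating fib(18).
N(18) = 1 (the initial call).
N(17) = 1 (only fib(18) calls it).
For 1 <= m <= 16: fib(m) is called by fib(m+1) and fib(m+2), so
  N(m) = N(m+1) + N(m+2).
fib(0) is called only by fib(2), so N(0) = N(2).
Walk down from m=18:
  N(18)=1, N(17)=1, N(16)=2, N(15)=3, N(14)=5, N(13)=8, N(12)=13, N(11)=21, N(10)=34, N(9)=55, N(8)=89, N(7)=144, N(6)=233, N(5)=377, N(4)=610, N(3)=987
N(3) = 987


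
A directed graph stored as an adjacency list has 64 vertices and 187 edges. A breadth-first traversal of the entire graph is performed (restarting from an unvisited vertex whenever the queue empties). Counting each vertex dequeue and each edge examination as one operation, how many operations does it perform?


A full BFS traversal dequeues each vertex once and examines each edge once.
Vertex visits: 64
Edge visits: 187
V + E = 64 + 187 = 251


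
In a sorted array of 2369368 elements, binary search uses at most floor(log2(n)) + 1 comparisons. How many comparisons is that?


Halving sequence: 2369368 -> 1184684 -> 592342 -> 296171 -> 148085 -> 74042 -> 37021 -> 18510 -> 9255 -> 4627 -> 2313 -> 1156 -> 578 -> 289 -> 144 -> 72 -> 36 -> 18 -> 9 -> 4 -> 2 -> 1
Number of halvings = 21
Max comparisons = 21 + 1 = 22


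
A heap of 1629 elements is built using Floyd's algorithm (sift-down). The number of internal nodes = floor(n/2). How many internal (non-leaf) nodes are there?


Leaf nodes occupy roughly half the array.
Sift-down is called for each internal node, starting from the last one.
Internal nodes = floor(n/2) = floor(1629/2) = 814


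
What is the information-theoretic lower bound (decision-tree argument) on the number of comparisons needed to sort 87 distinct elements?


A binary decision tree of height h has at most 2^h leaves and needs at least n! of them, so h >= ceil(log2(n!)).
87! is far too large to multiply out, so use Stirling's series:
  ln(n!) ~ n ln n - n + (1/2) ln(2 pi n) + 1/(12n)  (error below 1/(360 n^3), negligible here)
  ln(87) = 4.4659081
  n ln n = 87 * 4.4659081 = 388.5340
  (1/2) ln(2 pi * 87) = (1/2) ln(546.6371) = 3.1519
  1/(12*87) = 0.0010
  ln(87!) ~ 388.5340 - 87 + 3.1519 + 0.0010 = 304.6869
Convert to base 2: log2(87!) = 304.6869 / ln 2 = 304.6869 / 0.69314718 = 439.5703
ceil(439.5703) = 440


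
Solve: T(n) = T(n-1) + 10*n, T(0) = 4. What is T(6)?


Expanding the recurrence:
T(6) = T(5) + 10*6
       = T(4) + 10*5 + 10*6
       ...
       = T(0) + 10*(1 + 2 + ... + 6)
       = 4 + 10 * 6*7/2
       = 4 + 10 * 21
       = 4 + 210 = 214


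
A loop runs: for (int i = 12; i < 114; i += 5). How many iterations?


Loop starts at i = 12, increments by 5, stops when i >= 114.
Number of iterations = ceil((114 - 12) / 5)
= ceil(102 / 5)
= 21


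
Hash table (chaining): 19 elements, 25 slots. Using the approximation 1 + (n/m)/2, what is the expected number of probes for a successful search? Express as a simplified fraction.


Computing expected probes:
alpha = 19/25
= 1 + alpha/2
= 1 + 19/(2*25)
= (2*25 + 19) / (2*25)
= 69/50


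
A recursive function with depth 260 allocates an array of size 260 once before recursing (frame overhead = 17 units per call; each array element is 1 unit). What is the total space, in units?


Array allocation: 260 units (allocated once)
Stack frames: 260 deep * 17 per frame = 4420 units
Total = 260 + 4420 = 4680


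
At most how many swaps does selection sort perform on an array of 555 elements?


Each of the 554 passes places one element in its final position.
Pass 1: swap minimum into position 0
Pass 2: swap minimum of remaining into position 1
...
Pass 554: last two elements, one swap
Maximum swaps = 555 - 1 = 554


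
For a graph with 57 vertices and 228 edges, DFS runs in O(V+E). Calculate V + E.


A full DFS traversal visits each vertex once and examines each edge once.
V = 57
E = 228
Sum = 57 + 228 = 285


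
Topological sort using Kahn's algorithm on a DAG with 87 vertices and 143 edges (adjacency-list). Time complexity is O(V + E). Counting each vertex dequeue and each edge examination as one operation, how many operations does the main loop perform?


Kahn's algorithm:
  1. Compute in-degrees: O(V + E)
  2. Process queue: each vertex dequeued once (O(V))
     each edge examined once (O(E))
Total = V + E = 87 + 143 = 230


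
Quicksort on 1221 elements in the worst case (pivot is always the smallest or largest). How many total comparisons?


In the worst case, each partition step picks the worst pivot:
  Partition 1: 1220 comparisons (n-1 elements to compare)
  Partition 2: 1219 comparisons
  Partition 3: 1218 comparisons
  Partition 4: 1217 comparisons
  Partition 5: 1216 comparisons
  ...
  Last partition: 0 comparisons
Total = (n-1) + (n-2) + ... + 1 + 0 = n*(n-1)/2
= 1221*1220/2 = 744810


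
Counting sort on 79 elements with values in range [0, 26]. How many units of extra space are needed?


Output array size: 79 (to store sorted result)
Count array size: 27 (one slot per possible value, range 0 to 26)
Total extra space = 79 + 27 = 106


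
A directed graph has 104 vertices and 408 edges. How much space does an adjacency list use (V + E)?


Adjacency list: one list head per vertex + one entry per edge
Vertex heads: 104
Edge entries: 408
Total = 104 + 408 = 512


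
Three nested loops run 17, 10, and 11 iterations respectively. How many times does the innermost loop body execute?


Loop 1 (outermost): 17 iterations
Loop 2 (middle): 10 iterations per outer
Loop 3 (innermost): 11 iterations per middle
Total = 17 * 10 * 11 = 1870


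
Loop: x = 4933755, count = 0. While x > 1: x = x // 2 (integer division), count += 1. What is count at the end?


The variable x halves each step:
x = 4933755 -> 2466877 -> 1233438 -> 616719 -> 308359 -> 154179 -> 77089 -> 38544 -> 19272 -> 9636 -> 4818 -> 2409 -> 1204 -> 602 -> 301 -> 150 -> 75 -> 37 -> 18 -> 9 -> 4 -> 2 -> 1
Number of halvings = floor(log2(4933755)) = 22


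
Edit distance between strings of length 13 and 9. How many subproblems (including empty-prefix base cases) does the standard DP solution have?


The table includes base cases (empty prefixes).
Rows: (m+1) = 14
Columns: (n+1) = 10
Total = 14 * 10 = 140


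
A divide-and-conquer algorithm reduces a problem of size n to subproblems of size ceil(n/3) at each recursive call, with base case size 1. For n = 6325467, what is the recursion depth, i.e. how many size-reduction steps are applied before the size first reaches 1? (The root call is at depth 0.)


Each step divides the size by 3 (rounding up); after k steps the size is ceil(n/3^k), which equals 1 exactly when 3^k >= n.
So the depth is the smallest k with 3^k >= 6325467, i.e. ceil(log_3(6325467)).
3^14 = 4782969 < 6325467 <= 14348907 = 3^15
Recursion depth = 15


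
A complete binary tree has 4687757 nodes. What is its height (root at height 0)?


In a complete binary tree, level k holds nodes 2^k .. 2^(k+1)-1 (1-indexed).
Height = floor(log2(n)) = floor(log2(4687757)) = 22
Check: 2^22 = 4194304 <= 4687757 < 8388608 = 2^23


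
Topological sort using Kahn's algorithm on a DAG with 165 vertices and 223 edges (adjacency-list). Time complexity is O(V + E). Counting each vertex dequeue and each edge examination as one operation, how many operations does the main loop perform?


Kahn's algorithm:
  1. Compute in-degrees: O(V + E)
  2. Process queue: each vertex dequeued once (O(V))
     each edge examined once (O(E))
Total = V + E = 165 + 223 = 388


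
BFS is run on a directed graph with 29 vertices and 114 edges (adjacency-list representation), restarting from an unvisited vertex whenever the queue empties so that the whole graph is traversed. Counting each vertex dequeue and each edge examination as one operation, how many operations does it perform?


A full BFS traversal dequeues each vertex exactly once and examines each directed edge exactly once.
V = 29 (vertex processing cost)
E = 114 (edge examination cost)
Total operations proportional to V + E = 29 + 114 = 143


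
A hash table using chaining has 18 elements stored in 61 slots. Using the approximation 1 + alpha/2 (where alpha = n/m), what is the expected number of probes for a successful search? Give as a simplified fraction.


Load factor alpha = n/m = 18/61
Expected probes = 1 + alpha/2 = 1 + 18/(2*61)
= 1 + 18/122
= 122/122 + 18/122
= 140/122
Simplify: 70/61


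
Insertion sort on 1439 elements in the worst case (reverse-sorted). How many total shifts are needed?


In the worst case (reverse-sorted), each element shifts past all previous:
  Element 1: 1 shifts
  Element 2: 2 shifts
  Element 3: 3 shifts
  Element 4: 4 shifts
  Element 5: 5 shifts
  ...
  Element 1438: 1438 shifts
Total = 1 + 2 + ... + 1438
= 1439*(1439-1)/2 = 1034641


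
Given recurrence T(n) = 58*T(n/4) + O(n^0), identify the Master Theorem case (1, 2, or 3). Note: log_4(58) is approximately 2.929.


Master Theorem parameters: a=58, b=4, c=0
log_b(a) = 2.929
Compare b^c with a: 4^0 = 1 < 58, so c < log_b(a).
Comparing c=0 vs log_b(a)=2.929:
0 < 2.929 => Case 1
Result: T(n) = O(n^(log_4 58)) ~ O(n^2.929)
Master Theorem case = 1


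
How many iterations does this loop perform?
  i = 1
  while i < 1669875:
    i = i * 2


The loop variable doubles each iteration:
i = 1 -> 2 -> 4 -> 8 -> 16 -> 32 -> 64 -> 128 -> 256 -> 512 -> 1024 -> 2048 -> 4096 -> 8192 -> 16384 -> 32768 -> 65536 -> 131072 -> 262144 -> 524288 -> 1048576 -> 2097152 (stop, 2097152 >= 1669875)
Number of doublings = ceil(log2(1669875)) = 21


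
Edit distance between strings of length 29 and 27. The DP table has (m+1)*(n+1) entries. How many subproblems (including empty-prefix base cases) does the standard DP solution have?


The table includes base cases (empty prefixes).
Rows: (m+1) = 30
Columns: (n+1) = 28
Total = 30 * 28 = 840


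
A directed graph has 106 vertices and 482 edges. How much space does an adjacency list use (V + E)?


Adjacency list: one list head per vertex + one entry per edge
Vertex heads: 106
Edge entries: 482
Total = 106 + 482 = 588


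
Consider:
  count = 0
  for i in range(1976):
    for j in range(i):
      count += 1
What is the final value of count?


For each i, the inner loop runs i times:
  i=0: inner runs 0 times
  i=1: inner runs 1 time
  i=2: inner runs 2 times
  i=3: inner runs 3 times
  i=4: inner runs 4 times
  i=5: inner runs 5 times
  i=6: inner runs 6 times
  i=7: inner runs 7 times
  ...
Total = 0 + 1 + 2 + ... + 1975 = 1976*(1976-1)/2 = 1951300


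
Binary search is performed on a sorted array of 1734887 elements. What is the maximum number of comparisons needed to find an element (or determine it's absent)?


Binary search halves the search space each comparison:
  Step 1: search space = 1734887 -> 867443
  Step 2: search space = 867443 -> 433721
  Step 3: search space = 433721 -> 216860
  Step 4: search space = 216860 -> 108430
  Step 5: search space = 108430 -> 54215
  Step 6: search space = 54215 -> 27107
  Step 7: search space = 27107 -> 13553
  Step 8: search space = 13553 -> 6776
  Step 9: search space = 6776 -> 3388
  Step 10: search space = 3388 -> 1694
  Step 11: search space = 1694 -> 847
  Step 12: search space = 847 -> 423
  Step 13: search space = 423 -> 211
  Step 14: search space = 211 -> 105
  Step 15: search space = 105 -> 52
  Step 16: search space = 52 -> 26
  Step 17: search space = 26 -> 13
  Step 18: search space = 13 -> 6
  Step 19: search space = 6 -> 3
  Step 20: search space = 3 -> 1
  Step 21: search space = 1 (final check)
Maximum comparisons = floor(log2(1734887)) + 1 = 20 + 1 = 21


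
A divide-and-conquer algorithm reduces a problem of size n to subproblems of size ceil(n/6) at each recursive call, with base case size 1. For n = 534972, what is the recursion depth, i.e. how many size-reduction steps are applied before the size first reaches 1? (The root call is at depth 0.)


Each step divides the size by 6 (rounding up); after k steps the size is ceil(n/6^k), which equals 1 exactly when 6^k >= n.
So the depth is the smallest k with 6^k >= 534972, i.e. ceil(log_6(534972)).
6^7 = 279936 < 534972 <= 1679616 = 6^8
Recursion depth = 8
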